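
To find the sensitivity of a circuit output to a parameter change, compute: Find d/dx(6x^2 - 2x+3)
Power rule: d/dx(ax^n)=n·a·x^(n-1)
Term by term: 12·x - 2

Answer: 12x - 2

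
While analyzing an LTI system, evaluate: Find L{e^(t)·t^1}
First shifting: L{e^(at)f(t)} = F(s-a)
L{t^1} = 1/s^2
Shift s → s-1: 1/(s-1)^2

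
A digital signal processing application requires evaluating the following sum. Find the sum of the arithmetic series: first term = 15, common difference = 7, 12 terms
Last term: a_n = 15+(12-1)·7 = 92
Sum = n(a_1+a_n)/2 = 12(15+92)/2 = 642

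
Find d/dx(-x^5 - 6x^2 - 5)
Power rule: d/dx(ax^n)=n·a·x^(n-1)
Term by term: -5·x^4 - 12·x

Answer: -5x^4 - 12x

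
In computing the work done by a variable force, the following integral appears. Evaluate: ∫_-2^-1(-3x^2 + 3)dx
Step 1: Find antiderivative F(x)=-x^3 + 3x
Step 2: F(-1) - F(-2)=-2 - (2)=-4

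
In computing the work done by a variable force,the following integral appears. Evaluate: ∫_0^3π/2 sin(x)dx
Antiderivative: -cos(x)
Evaluate at bounds: [-cos(1·3π/2)/1] - [-cos(1·0)/1]
=(-(0)+(1))/1=1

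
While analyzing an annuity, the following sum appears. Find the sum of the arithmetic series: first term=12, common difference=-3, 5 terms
Last term: a_n=12+(5-1)·-3=0
Sum=n(a_1+a_n)/2=5(12+0)/2=30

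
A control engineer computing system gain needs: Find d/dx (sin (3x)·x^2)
Product rule: (fg)'=f'g+fg'
f=sin(3x), f'=3·cos(3x)
g=x^2, g'=2x

Answer: 3·cos(3x)·x^2+2·sin(3x)·x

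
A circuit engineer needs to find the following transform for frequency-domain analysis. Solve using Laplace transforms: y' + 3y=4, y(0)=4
Take L of both sides: sY(s)-4+3Y(s) = 4/s
Y(s)(s+3) = 4/s+4
Y(s) = 4/(s(s+3))+4/(s+3)
Partial fractions: 4/(s(s+3)) = (4/3)/s - (4/3)/(s+3)
So Y(s) = (4/3)/s+(8/3)/(s+3)
Inverse transform (L^(-1){1/s} = 1, L^(-1){1/(s+3)} = e^(-3t)):

Answer: y(t) = 4/3+(8/3)·e^(-3t)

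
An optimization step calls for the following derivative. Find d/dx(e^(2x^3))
Chain rule: d/dx[e^u] = e^u · u' where u = 2x^3
u' = 6x^2

Answer: 6x^2·e^(2x^3)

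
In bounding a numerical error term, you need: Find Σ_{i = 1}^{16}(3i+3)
=3·Σ i+3·16=3·136+48=456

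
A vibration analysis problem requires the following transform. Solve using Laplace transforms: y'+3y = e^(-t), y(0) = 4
Take L: sY - 4+3Y=1/(s+1)
Y(s+3)=1/(s+1)+4
Y=1/((s+1)(s+3))+4/(s+3)
Partial fractions: 1/((s+1)(s+3))=(1/2)/(s+1) - (1/2)/(s+3)
So Y=(1/2)/(s+1)+(7/2)/(s+3)
Inverse Laplace transform (L^(-1){1/(s+1)}=e^(-t), L^(-1){1/(s+3)}=e^(-3t)):

Answer: y(t)=(1/2)·e^(-t)+(7/2)·e^(-3t)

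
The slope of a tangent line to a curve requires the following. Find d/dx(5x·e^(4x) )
Product rule: (fg)' = f'g+fg'
f = 5x, f' = 5
g = e^(4x), g' = 4·e^(4x)

Answer: 5·e^(4x)+20x·e^(4x)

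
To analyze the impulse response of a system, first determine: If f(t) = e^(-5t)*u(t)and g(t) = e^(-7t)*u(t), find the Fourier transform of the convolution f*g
By the convolution theorem: F{f*g}=F(omega)*G(omega)
F(omega)=1/(5 + j*omega), G(omega)=1/(7 + j*omega)
F{f*g}=1/((5 + j*omega)(7 + j*omega))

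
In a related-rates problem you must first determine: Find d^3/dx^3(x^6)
Apply power rule 3 times:
d^1: 6x^5
d^2: 30x^4
d^3: 120x^3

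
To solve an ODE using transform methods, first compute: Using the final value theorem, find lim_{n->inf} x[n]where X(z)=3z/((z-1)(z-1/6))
Final value theorem: lim x[n] = lim_{z->1} (z-1)*X(z)
(z-1)*X(z) = 3z/(z-1/6)
As z->1: 3/(1 - 1/6) = 3/(5/6) = 18/5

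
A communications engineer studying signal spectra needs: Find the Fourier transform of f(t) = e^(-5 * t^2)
The Fourier transform of a Gaussian e^(-a * t^2) is sqrt(pi/a) * e^(-omega^2/(4a)).
With a=5: F(omega)=sqrt(pi/5) * e^(-omega^2/20)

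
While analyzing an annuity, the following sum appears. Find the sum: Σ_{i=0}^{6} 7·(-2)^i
Geometric series: S = a(1 - r^n)/(1 - r)
a = 7, r = -2, n = 7
S = 7(1 + 128)/3 = 301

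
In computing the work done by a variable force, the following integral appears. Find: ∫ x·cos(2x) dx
By parts: u=x, dv=cos(2x) dx
du=dx, v=sin(2x)/2
=x·sin(2x)/2 + cos(2x)/2² + C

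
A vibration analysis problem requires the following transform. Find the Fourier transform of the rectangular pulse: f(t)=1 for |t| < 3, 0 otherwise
F(omega) = integral from -3 to 3 of e^(-j * omega * t) dt
= 2 * sin(3 * omega)/omega = 6 * sinc(3 * omega/pi)

Answer: 2 * sin(3 * omega)/omega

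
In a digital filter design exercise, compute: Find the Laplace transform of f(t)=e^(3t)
L{e^(at)} = 1/(s-a)
L{e^(3t)} = 1/(s-3)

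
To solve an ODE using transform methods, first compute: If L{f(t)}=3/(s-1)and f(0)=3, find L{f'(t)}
L{f'(t)}=s·F(s) - f(0)=3s/(s-1) - 3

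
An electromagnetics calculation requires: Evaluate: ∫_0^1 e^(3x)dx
Antiderivative: (1/3)e^(3x)
Evaluate: (1/3)(e^3-1)

Answer: (e^3-1)/3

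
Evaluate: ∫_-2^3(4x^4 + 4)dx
Step 1: Find antiderivative F(x) = (4/5)x^5 + 4x
Step 2: F(3) - F(-2) = 1032/5 - (-168/5) = 240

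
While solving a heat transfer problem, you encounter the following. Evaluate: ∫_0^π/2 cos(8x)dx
Antiderivative: sin(8x)/8
Evaluate at bounds: [sin(8·π/2)/8] - [sin(8·0)/8]
=((0) - (0))/8=0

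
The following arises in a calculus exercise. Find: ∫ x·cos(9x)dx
By parts: u=x, dv=cos(9x) dx
du=dx, v=sin(9x)/9
=x·sin(9x)/9+cos(9x)/9²+C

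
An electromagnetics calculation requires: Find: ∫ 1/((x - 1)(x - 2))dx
Partial fractions: 1/((x-1)(x-2))=A/(x-1) + B/(x-2)
A=-1, B=1
∫ [-1· 1/(x-1) + 1· 1/(x-2)] dx
=(1)[ln|x-2| - ln|x-1|] + C

Answer: ln|(x-2)/(x-1)| + C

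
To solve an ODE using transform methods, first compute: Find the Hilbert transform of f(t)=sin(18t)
The Hilbert transform shifts each frequency component by -pi/2.
H{sin(wt)}=-cos(wt)
With w=18: H{sin(18t)}=-cos(18t)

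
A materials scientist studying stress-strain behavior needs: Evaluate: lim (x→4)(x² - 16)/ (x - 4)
Factor: (x² - 16)=(x-4)(x + 4)
Cancel (x-4): lim(x→4) (x + 4)=8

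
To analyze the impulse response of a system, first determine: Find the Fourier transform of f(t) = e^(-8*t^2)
The Fourier transform of a Gaussian e^(-a * t^2) is sqrt(pi/a) * e^(-omega^2/(4a)).
With a = 8: F(omega) = sqrt(pi/8) * e^(-omega^2/32)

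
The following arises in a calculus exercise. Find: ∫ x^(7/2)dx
Power rule: ∫ x^(7/2) dx = x^(9/2)/(9/2) + C

Answer: (2/9)·x^(9/2) + C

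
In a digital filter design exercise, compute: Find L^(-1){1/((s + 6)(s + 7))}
Partial fractions: 1/((s + 6)(s + 7))=A/(s + 6) + B/(s + 7)
Cover-up: A=1/(s + 7)|_{s=-6}=1; B=1/(s + 6)|_{s=-7}=-1
L^(-1)=e^(-6t) - e^(-7t)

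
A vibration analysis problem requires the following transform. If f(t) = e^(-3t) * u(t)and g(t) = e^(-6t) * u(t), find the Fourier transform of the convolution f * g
By the convolution theorem: F{f*g} = F(omega)*G(omega)
F(omega) = 1/(3 + j*omega), G(omega) = 1/(6 + j*omega)
F{f*g} = 1/((3 + j*omega)(6 + j*omega))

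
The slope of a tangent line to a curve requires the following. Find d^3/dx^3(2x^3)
Apply power rule 3 times:
d^1: 6x^2
d^2: 12x
d^3: 12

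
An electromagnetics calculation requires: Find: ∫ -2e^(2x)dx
Since d/dx[e^(2x)]=2e^(2x), we get -1 e^(2x)+C

Answer: -e^(2x)+C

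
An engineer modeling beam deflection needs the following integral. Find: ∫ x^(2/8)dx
Power rule: ∫ x^(1/4) dx = x^(5/4)/(5/4)+C

Answer: (4/5)·x^(5/4)+C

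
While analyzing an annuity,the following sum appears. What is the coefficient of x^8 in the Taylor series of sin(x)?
sin(x) has only odd powers. Coefficient of x^8 = 0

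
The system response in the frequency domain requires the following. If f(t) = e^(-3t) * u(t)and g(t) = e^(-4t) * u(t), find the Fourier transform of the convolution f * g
By the convolution theorem: F{f * g} = F(omega) * G(omega)
F(omega) = 1/(3 + j * omega), G(omega) = 1/(4 + j * omega)
F{f * g} = 1/((3 + j * omega)(4 + j * omega))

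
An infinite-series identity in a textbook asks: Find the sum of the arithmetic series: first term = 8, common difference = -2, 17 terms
Last term: a_n = 8 + (17 - 1)·-2 = -24
Sum = n(a_1 + a_n)/2 = 17(8 + (-24))/2 = -136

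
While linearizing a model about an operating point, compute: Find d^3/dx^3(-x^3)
Apply power rule 3 times:
d^1: -3x^2
d^2: -6x
d^3: -6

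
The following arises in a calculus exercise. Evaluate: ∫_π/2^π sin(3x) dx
Antiderivative: -cos(3x)/3
Evaluate at bounds: [-cos(3·π)/3] - [-cos(3·π/2)/3]
= (-(-1)+(0))/3 = 1/3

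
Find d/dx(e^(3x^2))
Chain rule: d/dx[e^u] = e^u · u' where u = 3x^2
u' = 6x

Answer: 6x·e^(3x^2)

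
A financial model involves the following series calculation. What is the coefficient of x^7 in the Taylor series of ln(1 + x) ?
ln(1 + x) = Σ (-1)^(n + 1) x^n/n
Coefficient of x^7 = (-1)^8/7 = 1/7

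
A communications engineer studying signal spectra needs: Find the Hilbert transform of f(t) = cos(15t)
The Hilbert transform shifts each frequency component by -pi/2.
H{cos(wt)}=sin(wt)
With w=15: H{cos(15t)}=sin(15t)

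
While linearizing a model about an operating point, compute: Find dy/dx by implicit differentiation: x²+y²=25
Differentiate both sides: 2x+2y·(dy/dx) = 0
Solve: dy/dx = -2x/(2y) = -x/y

Answer: dy/dx = -x/y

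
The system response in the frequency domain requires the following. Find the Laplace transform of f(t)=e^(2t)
L{e^(at)} = 1/(s-a)
L{e^(2t)} = 1/(s-2)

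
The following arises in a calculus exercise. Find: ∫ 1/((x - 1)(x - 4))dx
Partial fractions: 1/((x-1)(x-4)) = A/(x-1)+B/(x-4)
A = -1/3, B = 1/3
∫ [-1/3· 1/(x-1)+1/3· 1/(x-4)] dx
= (1/3)[ln|x-4| - ln|x-1|]+C

Answer: (1/3)·ln|(x-4)/(x-1)|+C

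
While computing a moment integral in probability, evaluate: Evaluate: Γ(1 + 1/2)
Γ(n + 1/2) = (2n)!√π/(4^n·n!)
= 2√π/(4·1) = (1/2)·√π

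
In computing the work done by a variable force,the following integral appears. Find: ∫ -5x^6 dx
Using power rule: ∫ -5x^6 dx = -5/7 x^7+C = (-5/7)x^7+C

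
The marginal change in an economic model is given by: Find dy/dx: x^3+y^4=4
Differentiate: 3x^2 + 4y^3·(dy/dx)=0
dy/dx=-3x^2/(4y^3)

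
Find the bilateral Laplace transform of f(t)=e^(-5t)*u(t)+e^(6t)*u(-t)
For e^(-5t) * u(t): L = 1/(s + 5), Re(s) > -5
For e^(6t) * u(-t): L = -1/(s-6), Re(s) < 6
Combined: F(s) = 1/(s + 5) - 1/(s-6), -5 < Re(s) < 6

Answer: 1/(s + 5) - 1/(s-6), ROC: -5 < Re(s) < 6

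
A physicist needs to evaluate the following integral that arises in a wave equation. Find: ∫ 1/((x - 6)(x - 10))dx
Partial fractions: 1/((x-6)(x-10))=A/(x-6)+B/(x-10)
A=-1/4, B=1/4
∫ [-1/4· 1/(x-6)+1/4· 1/(x-10)] dx
=(1/4)[ln|x-10| - ln|x-6|]+C

Answer: (1/4)·ln|(x-10)/(x-6)|+C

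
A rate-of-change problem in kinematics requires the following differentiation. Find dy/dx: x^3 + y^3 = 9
Differentiate: 3x^2+3y^2·(dy/dx)=0
dy/dx=-3x^2/(3y^2)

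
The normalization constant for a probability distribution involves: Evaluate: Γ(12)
Γ(n)=(n-1)! for positive integers
Γ(12)=11!=39916800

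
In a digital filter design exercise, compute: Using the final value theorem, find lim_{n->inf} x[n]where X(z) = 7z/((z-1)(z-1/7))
Final value theorem: lim x[n] = lim_{z->1} (z-1) * X(z)
(z-1) * X(z) = 7z/(z-1/7)
As z->1: 7/(1-1/7) = 7/(6/7) = 49/6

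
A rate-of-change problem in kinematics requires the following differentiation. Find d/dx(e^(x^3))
Chain rule: d/dx[e^u] = e^u · u' where u = x^3
u' = 3x^2

Answer: 3x^2·e^(x^3)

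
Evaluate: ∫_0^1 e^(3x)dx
Antiderivative: (1/3)e^(3x)
Evaluate: (1/3)(e^3 - 1)

Answer: (e^3 - 1)/3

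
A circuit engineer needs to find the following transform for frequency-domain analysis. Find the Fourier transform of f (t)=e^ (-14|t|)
Using the standard pair: F{e^(-a|t|)}=2a/(a^2+omega^2)
With a=14: F(omega)=28/(196+omega^2)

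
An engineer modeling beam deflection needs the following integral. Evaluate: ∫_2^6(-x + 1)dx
Step 1: Find antiderivative F(x)=(-1/2)x^2+x
Step 2: F(6) - F(2)=-12 - (0)=-12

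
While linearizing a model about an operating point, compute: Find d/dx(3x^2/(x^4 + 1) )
Quotient rule: (f/g)' = (f'g - fg')/g²
f = 3x^2, f' = 6x
g = x^4 + 1, g' = 4x^3

Answer: (6x·(x^4 + 1) - 12x^5)/(x^4 + 1)²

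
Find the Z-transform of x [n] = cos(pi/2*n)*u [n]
Z{cos(w0*n)*u[n]} = z(z - cos(w0))/(z^2 - 2z*cos(w0) + 1)
With w0 = pi/2: X(z) = z(z - cos(pi/2))/(z^2 - 2z*cos(pi/2) + 1)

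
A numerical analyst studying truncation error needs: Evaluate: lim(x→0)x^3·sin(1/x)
Squeeze theorem: -|x^3| ≤ x^3·sin(1/x) ≤ |x^3|
Since x^3 → 0 as x → 0, by squeeze theorem the limit is 0

Answer: 0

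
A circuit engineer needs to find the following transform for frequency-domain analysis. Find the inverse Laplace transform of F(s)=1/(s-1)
L^(-1){1/(s-a)}=c·e^(at)
Here a=1, c=1

Answer: e^(t)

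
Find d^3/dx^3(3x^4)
Apply power rule 3 times:
d^1: 12x^3
d^2: 36x^2
d^3: 72x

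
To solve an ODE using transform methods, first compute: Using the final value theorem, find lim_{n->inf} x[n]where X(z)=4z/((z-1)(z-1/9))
Final value theorem: lim x[n] = lim_{z->1} (z-1)*X(z)
(z-1)*X(z) = 4z/(z-1/9)
As z->1: 4/(1-1/9) = 4/(8/9) = 9/2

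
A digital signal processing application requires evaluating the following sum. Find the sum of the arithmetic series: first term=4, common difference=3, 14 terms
Last term: a_n = 4+(14-1)·3 = 43
Sum = n(a_1+a_n)/2 = 14(4+43)/2 = 329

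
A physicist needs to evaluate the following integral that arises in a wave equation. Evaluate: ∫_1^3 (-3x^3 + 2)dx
Step 1: Find antiderivative F(x) = (-3/4)x^4+2x
Step 2: F(3) - F(1) = -219/4 - (5/4) = -56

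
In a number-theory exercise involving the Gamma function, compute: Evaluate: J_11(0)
J_n(0)=0 for all n > 0 (Bessel function of first kind)
J_11(0)=0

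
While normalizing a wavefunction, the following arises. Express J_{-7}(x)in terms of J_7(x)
For integer n: J_{-n}(x) = (-1)^n J_n(x)
With n = 7: J_{-7}(x) = (-1)^7 J_7(x) = -J_7(x)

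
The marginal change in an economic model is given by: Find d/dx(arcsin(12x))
d/dx[arcsin(u)]=u'/√(1-u²), u=12x, u'=12

Answer: 12/√(1-144x²)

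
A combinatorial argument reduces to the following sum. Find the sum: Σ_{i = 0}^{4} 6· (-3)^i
Geometric series: S=a(1 - r^n)/(1 - r)
a=6, r=-3, n=5
S=6(1+243)/4=366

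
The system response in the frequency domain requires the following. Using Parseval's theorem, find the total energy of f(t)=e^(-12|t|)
Parseval's theorem: E = integral |f(t)|^2 dt = (1/2pi) integral |F(omega)|^2 domega
E = integral_{-inf}^{inf} e^(-24|t|) dt = 2*integral_0^inf e^(-24t) dt = 2/(2*12) = 1/12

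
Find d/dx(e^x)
Chain rule: d/dx[e^u]=e^u · u' where u=x
u'=1

Answer: 1·e^x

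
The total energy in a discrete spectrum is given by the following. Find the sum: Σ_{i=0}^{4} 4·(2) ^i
Geometric series: S=a(1 - r^n)/(1 - r)
a=4, r=2, n=5
S=4(1-32)/-1=124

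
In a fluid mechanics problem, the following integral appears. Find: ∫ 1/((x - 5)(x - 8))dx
Partial fractions: 1/((x-5)(x-8))=A/(x-5) + B/(x-8)
A=-1/3, B=1/3
∫ [-1/3· 1/(x-5) + 1/3· 1/(x-8)] dx
=(1/3)[ln|x-8| - ln|x-5|] + C

Answer: (1/3)·ln|(x-8)/(x-5)| + C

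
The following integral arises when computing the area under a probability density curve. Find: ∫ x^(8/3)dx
Power rule: ∫ x^(8/3) dx = x^(11/3)/(11/3)+C

Answer: (3/11)·x^(11/3)+C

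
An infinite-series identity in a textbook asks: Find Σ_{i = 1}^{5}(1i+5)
= 1·Σ i+5·5 = 1·15+25 = 40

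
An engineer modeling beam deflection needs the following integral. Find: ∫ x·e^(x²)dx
Let u=x², du=2x dx
∫ (1/2)e^u du=e^u/2 + C

Answer: e^(x²)/2 + C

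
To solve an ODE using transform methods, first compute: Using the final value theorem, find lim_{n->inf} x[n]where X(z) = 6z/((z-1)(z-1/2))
Final value theorem: lim x[n]=lim_{z->1} (z-1)*X(z)
(z-1)*X(z)=6z/(z-1/2)
As z->1: 6/(1 - 1/2)=6/(1/2)=12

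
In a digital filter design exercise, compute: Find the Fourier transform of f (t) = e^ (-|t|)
Using the standard pair: F{e^(-a|t|)}=2a/(a^2 + omega^2)
With a=1: F(omega)=2/(1 + omega^2)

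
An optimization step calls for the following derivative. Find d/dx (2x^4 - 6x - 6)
Power rule: d/dx(ax^n) = n·a·x^(n-1)
Term by term: 8·x^3-6

Answer: 8x^3-6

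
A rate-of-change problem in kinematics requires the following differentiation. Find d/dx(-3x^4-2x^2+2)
Power rule: d/dx(ax^n) = n·a·x^(n-1)
Term by term: -12·x^3 - 4·x

Answer: -12x^3 - 4x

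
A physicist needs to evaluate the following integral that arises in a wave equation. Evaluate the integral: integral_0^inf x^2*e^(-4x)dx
This is a Gamma integral. Substitute u = 4x (du = 4 dx):
integral_0^inf x^2 * e^(-4x) dx = (1/4^3) integral_0^inf u^2 * e^(-u) du
= Gamma(3)/4^3 = 2!/4^3 = 2/64

Answer: 1/32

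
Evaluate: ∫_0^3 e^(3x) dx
Antiderivative: (1/3)e^(3x)
Evaluate: (1/3)(e^9-1)

Answer: (e^9-1)/3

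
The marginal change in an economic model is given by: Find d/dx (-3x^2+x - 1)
Power rule: d/dx(ax^n)=n·a·x^(n-1)
Term by term: -6·x + 1

Answer: -6x + 1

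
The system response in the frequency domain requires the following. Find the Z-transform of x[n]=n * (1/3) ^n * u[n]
Using the property Z{n*a^n*u[n]} = az/(z-a)^2
With a = 1/3: X(z) = (1/3)z/(z - 1/3)^2, |z| > 1/3

Answer: (1/3)z/(z - 1/3)^2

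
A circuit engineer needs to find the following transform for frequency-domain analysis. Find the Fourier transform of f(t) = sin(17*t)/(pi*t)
sin(W * t)/(pi * t)=(W/pi) * sinc(W * t/pi) is the impulse response of the ideal low-pass filter with cutoff W (here W=17).
Its Fourier transform is a rectangular function:
F(omega)=1 for |omega| < 17, 0 otherwise

Answer: rect(omega/34) [i.e., 1 for |omega| < 17, 0 otherwise]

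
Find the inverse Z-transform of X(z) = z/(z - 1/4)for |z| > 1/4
Standard pair: z/(z-a) <-> a^n*u[n] for causal signals
With a=1/4: x[n]=(1/4)^n*u[n]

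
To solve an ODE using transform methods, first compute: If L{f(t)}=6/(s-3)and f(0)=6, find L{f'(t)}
L{f'(t)}=s·F(s) - f(0)=6s/(s-3) - 6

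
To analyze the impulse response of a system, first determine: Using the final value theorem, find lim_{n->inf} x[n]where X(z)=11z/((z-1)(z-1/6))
Final value theorem: lim x[n]=lim_{z->1} (z-1) * X(z)
(z-1) * X(z)=11z/(z-1/6)
As z->1: 11/(1-1/6)=11/(5/6)=66/5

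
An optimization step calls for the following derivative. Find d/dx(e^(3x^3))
Chain rule: d/dx[e^u]=e^u · u' where u=3x^3
u'=9x^2

Answer: 9x^2·e^(3x^3)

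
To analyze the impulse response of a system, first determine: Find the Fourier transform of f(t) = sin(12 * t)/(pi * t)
sin(W * t)/(pi * t) = (W/pi) * sinc(W * t/pi) is the impulse response of the ideal low-pass filter with cutoff W (here W = 12).
Its Fourier transform is a rectangular function:
F(omega) = 1 for |omega| < 12, 0 otherwise

Answer: rect(omega/24) [i.e., 1 for |omega| < 12, 0 otherwise]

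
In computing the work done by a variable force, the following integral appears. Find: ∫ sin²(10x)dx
Using identity sin²(u)=(1 - cos(2u))/2:
∫ (1 - cos(20x))/2 dx=x/2 - sin(20x)/40+C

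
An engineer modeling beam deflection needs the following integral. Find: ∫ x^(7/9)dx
Power rule: ∫ x^(7/9) dx=x^(16/9)/(16/9) + C

Answer: (9/16)·x^(16/9) + C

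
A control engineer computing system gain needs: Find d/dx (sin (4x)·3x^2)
Product rule: (fg)' = f'g+fg'
f = sin(4x), f' = 4·cos(4x)
g = 3x^2, g' = 6x

Answer: 12·cos(4x)·x^2+6·sin(4x)·x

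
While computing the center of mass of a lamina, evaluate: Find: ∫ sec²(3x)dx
Since d/dx[tan(3x)] = 3sec²(3x), integral = tan(3x)/3 + C

Answer: (1/3)tan(3x) + C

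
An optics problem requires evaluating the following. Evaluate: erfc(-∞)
erfc(x)=1 - erf(x); erfc(-∞)=1 - erf(-∞)=1 - (-1)=2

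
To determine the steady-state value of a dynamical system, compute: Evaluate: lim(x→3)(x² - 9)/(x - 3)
Factor: (x² - 9) = (x-3)(x + 3)
Cancel (x-3): lim(x→3) (x + 3) = 6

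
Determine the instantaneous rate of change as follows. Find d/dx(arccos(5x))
d/dx[arccos(u)]=-u'/√(1-u²), u=5x, u'=5

Answer: -5/√(1-25x²)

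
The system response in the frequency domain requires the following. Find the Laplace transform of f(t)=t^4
L{t^n} = n!/s^(n+1)
L{t^4} = 4!/s^5 = 24/s^5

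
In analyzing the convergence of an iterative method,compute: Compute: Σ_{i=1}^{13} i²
Using formula: Σ i^2 = n(n + 1)(2n + 1)/6 = 13·14·27/6 = 819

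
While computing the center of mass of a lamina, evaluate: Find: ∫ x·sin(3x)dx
By parts: u=x, dv=sin(3x) dx
du=dx, v=-cos(3x)/3
=-x·cos(3x)/3 + sin(3x)/3² + C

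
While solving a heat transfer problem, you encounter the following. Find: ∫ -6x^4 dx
Using power rule: ∫ -6x^4 dx = -6/5 x^5+C = (-6/5)x^5+C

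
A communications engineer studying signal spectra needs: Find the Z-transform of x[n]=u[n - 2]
Using the time-shift property: Z{u[n-2]}=z^(-2)*z/(z-1)
=z^(-1)/(z-1)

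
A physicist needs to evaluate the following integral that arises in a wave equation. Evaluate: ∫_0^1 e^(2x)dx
Antiderivative: (1/2)e^(2x)
Evaluate: (1/2)(e^2-1)

Answer: (e^2-1)/2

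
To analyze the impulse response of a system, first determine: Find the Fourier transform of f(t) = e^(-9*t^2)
The Fourier transform of a Gaussian e^(-a * t^2) is sqrt(pi/a) * e^(-omega^2/(4a)).
With a = 9: F(omega) = sqrt(pi)/3 * e^(-omega^2/36)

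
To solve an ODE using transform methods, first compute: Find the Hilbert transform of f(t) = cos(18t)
The Hilbert transform shifts each frequency component by -pi/2.
H{cos(wt)}=sin(wt)
With w=18: H{cos(18t)}=sin(18t)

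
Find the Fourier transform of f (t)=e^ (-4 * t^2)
The Fourier transform of a Gaussian e^(-a*t^2) is sqrt(pi/a)*e^(-omega^2/(4a)).
With a = 4: F(omega) = sqrt(pi)/2*e^(-omega^2/16)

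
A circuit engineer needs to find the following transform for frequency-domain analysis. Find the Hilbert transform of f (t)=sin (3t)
The Hilbert transform shifts each frequency component by -pi/2.
H{sin(wt)}=-cos(wt)
With w=3: H{sin(3t)}=-cos(3t)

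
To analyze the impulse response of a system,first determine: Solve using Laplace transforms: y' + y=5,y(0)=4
Take L of both sides: sY(s) - 4 + Y(s) = 5/s
Y(s)(s + 1) = 5/s + 4
Y(s) = 5/(s(s + 1)) + 4/(s + 1)
Partial fractions: 5/(s(s + 1)) = 5/s - 5/(s + 1)
So Y(s) = 5/s - 1/(s + 1)
Inverse transform (L^(-1){1/s} = 1, L^(-1){1/(s + 1)} = e^(-t)):

Answer: y(t) = 5 - e^(-t)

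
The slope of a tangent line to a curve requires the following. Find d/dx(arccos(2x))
d/dx[arccos(u)]=-u'/√(1-u²), u=2x, u'=2

Answer: -2/√(1 - 4x²)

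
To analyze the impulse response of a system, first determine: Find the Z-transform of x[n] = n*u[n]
Standard pair: Z{n * u[n]}=z/(z-1)^2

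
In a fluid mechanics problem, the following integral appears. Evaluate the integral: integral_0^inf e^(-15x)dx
integral_0^inf e^(-15x) dx = [-1/15 * e^(-15x)]_0^inf
= 0 - (-1/15) = 1/15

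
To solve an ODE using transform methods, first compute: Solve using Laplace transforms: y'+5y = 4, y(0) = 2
Take L of both sides: sY(s) - 2 + 5Y(s)=4/s
Y(s)(s + 5)=4/s + 2
Y(s)=4/(s(s + 5)) + 2/(s + 5)
Partial fractions: 4/(s(s + 5))=(4/5)/s - (4/5)/(s + 5)
So Y(s)=(4/5)/s + (6/5)/(s + 5)
Inverse transform (L^(-1){1/s}=1, L^(-1){1/(s + 5)}=e^(-5t)):

Answer: y(t)=4/5 + (6/5)·e^(-5t)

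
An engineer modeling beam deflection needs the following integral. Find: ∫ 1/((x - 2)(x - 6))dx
Partial fractions: 1/((x-2)(x-6)) = A/(x-2)+B/(x-6)
A = -1/4, B = 1/4
∫ [-1/4· 1/(x-2)+1/4· 1/(x-6)] dx
= (1/4)[ln|x-6| - ln|x-2|]+C

Answer: (1/4)·ln|(x-6)/(x-2)|+C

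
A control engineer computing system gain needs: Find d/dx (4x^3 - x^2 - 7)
Power rule: d/dx(ax^n)=n·a·x^(n-1)
Term by term: 12·x^2-2·x

Answer: 12x^2-2x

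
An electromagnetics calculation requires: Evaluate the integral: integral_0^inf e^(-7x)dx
integral_0^inf e^(-7x) dx=[-1/7*e^(-7x)]_0^inf
=0 - (-1/7)=1/7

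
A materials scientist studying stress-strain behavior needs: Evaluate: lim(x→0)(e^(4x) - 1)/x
L'Hôpital (0/0): lim 4e^(4x)/1 = 4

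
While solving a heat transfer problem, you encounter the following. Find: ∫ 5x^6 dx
Using power rule: ∫ 5x^6 dx = 5/7 x^7+C = (5/7)x^7+C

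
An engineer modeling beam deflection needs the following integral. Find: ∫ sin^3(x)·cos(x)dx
Let u=sin(x), du=cos(x) dx
∫ u^3 du=u^4/4+C

Answer: sin^4(x)/4+C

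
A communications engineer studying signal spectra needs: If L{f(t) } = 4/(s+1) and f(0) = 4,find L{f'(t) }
L{f'(t)}=s·F(s) - f(0)=4s/(s+1)-4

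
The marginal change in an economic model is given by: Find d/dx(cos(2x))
Chain rule: d/dx[cos(u)]=-sin(u)·u' where u=2x
u'=2

Answer: -2·sin(2x)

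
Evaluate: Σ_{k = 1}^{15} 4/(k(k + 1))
Partial fractions: 4/(k(k+1))=4/k - 4/(k+1)
Telescoping sum: 4(1-1/16)=4·15/16

Answer: 15/4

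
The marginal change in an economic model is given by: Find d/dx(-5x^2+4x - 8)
Power rule: d/dx(ax^n) = n·a·x^(n-1)
Term by term: -10·x+4

Answer: -10x+4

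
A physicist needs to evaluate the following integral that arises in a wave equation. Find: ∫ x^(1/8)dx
Power rule: ∫ x^(1/8) dx = x^(9/8)/(9/8) + C

Answer: (8/9)·x^(9/8) + C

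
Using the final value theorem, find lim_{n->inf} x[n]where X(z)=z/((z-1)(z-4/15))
Final value theorem: lim x[n] = lim_{z->1} (z-1)*X(z)
(z-1)*X(z) = z/(z-4/15)
As z->1: 1/(1-4/15) = 1/(11/15) = 15/11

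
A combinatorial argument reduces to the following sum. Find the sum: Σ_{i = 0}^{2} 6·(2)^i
Geometric series: S=a(1 - r^n)/(1 - r)
a=6, r=2, n=3
S=6(1-8)/-1=42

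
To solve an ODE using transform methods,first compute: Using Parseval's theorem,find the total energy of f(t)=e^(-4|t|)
Parseval's theorem: E = integral |f(t)|^2 dt = (1/2pi) integral |F(omega)|^2 domega
E = integral_{-inf}^{inf} e^(-8|t|) dt = 2 * integral_0^inf e^(-8t) dt = 2/(2 * 4) = 1/4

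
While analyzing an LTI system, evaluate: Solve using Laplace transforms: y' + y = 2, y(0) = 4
Take L of both sides: sY(s) - 4 + Y(s) = 2/s
Y(s)(s + 1) = 2/s + 4
Y(s) = 2/(s(s + 1)) + 4/(s + 1)
Partial fractions: 2/(s(s + 1)) = 2/s - 2/(s + 1)
So Y(s) = 2/s + 2/(s + 1)
Inverse transform (L^(-1){1/s} = 1, L^(-1){1/(s + 1)} = e^(-t)):

Answer: y(t) = 2 + 2·e^(-t)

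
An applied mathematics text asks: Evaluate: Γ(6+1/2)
Γ(n + 1/2) = (2n)!√π/(4^n·n!)
= 479001600√π/(4096·720) = (10395/64)·√π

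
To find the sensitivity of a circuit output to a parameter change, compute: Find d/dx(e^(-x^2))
Chain rule: d/dx[e^u]=e^u · u' where u=-x^2
u'=-2x

Answer: -2x·e^(-x^2)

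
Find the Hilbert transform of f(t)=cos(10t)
The Hilbert transform shifts each frequency component by -pi/2.
H{cos(wt)} = sin(wt)
With w = 10: H{cos(10t)} = sin(10t)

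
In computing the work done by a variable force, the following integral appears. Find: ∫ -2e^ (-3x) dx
Since d/dx[e^(-3x)] = -3e^(-3x), we get 2/3 e^(-3x)+C

Answer: (2/3)e^(-3x)+C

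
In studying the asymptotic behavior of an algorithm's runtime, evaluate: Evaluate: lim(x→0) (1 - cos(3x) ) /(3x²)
Using 1-cos(u) ≈ u²/2 for small u:
(1-cos(3x)) ≈ (3x)²/2=9x²/2
So limit=9/(2·3)=3/2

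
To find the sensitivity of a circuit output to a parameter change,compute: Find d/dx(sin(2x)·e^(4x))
Product rule: (fg)' = f'g + fg'
f = sin(2x), f' = 2·cos(2x)
g = e^(4x), g' = 4·e^(4x)

Answer: 2·cos(2x)·e^(4x) + 4·sin(2x)·e^(4x)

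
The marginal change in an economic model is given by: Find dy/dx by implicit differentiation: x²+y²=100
Differentiate both sides: 2x + 2y·(dy/dx)=0
Solve: dy/dx=-2x/(2y)=-x/y

Answer: dy/dx=-x/y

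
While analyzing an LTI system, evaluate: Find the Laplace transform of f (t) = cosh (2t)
L{cosh(at)}=s/(s²-a²)
L{cosh(2t)}=s/(s²-4)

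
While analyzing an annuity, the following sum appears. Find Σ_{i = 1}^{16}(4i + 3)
= 4·Σ i + 3·16 = 4·136 + 48 = 592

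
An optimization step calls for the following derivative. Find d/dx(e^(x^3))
Chain rule: d/dx[e^u]=e^u · u' where u=x^3
u'=3x^2

Answer: 3x^2·e^(x^3)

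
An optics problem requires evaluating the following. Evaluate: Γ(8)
Γ(n)=(n-1)! for positive integers
Γ(8)=7!=5040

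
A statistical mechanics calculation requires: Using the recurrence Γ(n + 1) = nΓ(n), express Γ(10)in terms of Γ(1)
Γ(10) = 9Γ(9) = 9·8Γ(8) = ... = 9!·Γ(1) = 362880·Γ(1)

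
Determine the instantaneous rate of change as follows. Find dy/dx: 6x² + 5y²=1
Differentiate: 12x+10y·(dy/dx)=0
dy/dx=-12x/(10y)=-(6/5)·(x/y)

Answer: dy/dx=-(6/5)·(x/y)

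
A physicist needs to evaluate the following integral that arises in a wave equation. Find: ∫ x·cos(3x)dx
By parts: u = x, dv = cos(3x) dx
du = dx, v = sin(3x)/3
= x·sin(3x)/3+cos(3x)/3²+C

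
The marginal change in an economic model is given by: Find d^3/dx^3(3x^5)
Apply power rule 3 times:
d^1: 15x^4
d^2: 60x^3
d^3: 180x^2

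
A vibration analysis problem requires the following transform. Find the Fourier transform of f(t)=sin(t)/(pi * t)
sin(W * t)/(pi * t)=(W/pi) * sinc(W * t/pi) is the impulse response of the ideal low-pass filter with cutoff W (here W=1).
Its Fourier transform is a rectangular function:
F(omega)=1 for |omega| < 1, 0 otherwise

Answer: rect(omega/2) [i.e., 1 for |omega| < 1, 0 otherwise]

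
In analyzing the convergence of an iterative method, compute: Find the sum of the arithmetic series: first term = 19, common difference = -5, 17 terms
Last term: a_n = 19+(17-1)·-5 = -61
Sum = n(a_1+a_n)/2 = 17(19+(-61))/2 = -357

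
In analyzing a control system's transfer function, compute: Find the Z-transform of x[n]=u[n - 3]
Using the time-shift property: Z{u[n-3]} = z^(-3) * z/(z-1)
= z^(-2)/(z-1)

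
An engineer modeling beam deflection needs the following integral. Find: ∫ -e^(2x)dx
Since d/dx[e^(2x)] = 2e^(2x), we get -1/2 e^(2x)+C

Answer: (-1/2)e^(2x)+C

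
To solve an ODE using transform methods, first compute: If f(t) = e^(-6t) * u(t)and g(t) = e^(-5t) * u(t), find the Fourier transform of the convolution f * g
By the convolution theorem: F{f * g} = F(omega) * G(omega)
F(omega) = 1/(6+j * omega), G(omega) = 1/(5+j * omega)
F{f * g} = 1/((6+j * omega)(5+j * omega))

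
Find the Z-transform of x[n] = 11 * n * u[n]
Z{n*u[n]} = z/(z-1)^2
By linearity: Z{11*n*u[n]} = 11z/(z-1)^2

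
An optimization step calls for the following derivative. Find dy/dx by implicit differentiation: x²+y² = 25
Differentiate both sides: 2x+2y·(dy/dx)=0
Solve: dy/dx=-2x/(2y)=-x/y

Answer: dy/dx=-x/y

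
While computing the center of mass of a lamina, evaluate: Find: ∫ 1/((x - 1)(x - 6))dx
Partial fractions: 1/((x-1)(x-6)) = A/(x-1)+B/(x-6)
A = -1/5, B = 1/5
∫ [-1/5· 1/(x-1)+1/5· 1/(x-6)] dx
= (1/5)[ln|x-6| - ln|x-1|]+C

Answer: (1/5)·ln|(x-6)/(x-1)|+C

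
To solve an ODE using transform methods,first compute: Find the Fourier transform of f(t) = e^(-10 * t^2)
The Fourier transform of a Gaussian e^(-a * t^2) is sqrt(pi/a) * e^(-omega^2/(4a)).
With a = 10: F(omega) = sqrt(pi/10) * e^(-omega^2/40)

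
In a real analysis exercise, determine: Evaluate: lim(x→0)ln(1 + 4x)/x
L'Hôpital (0/0): lim 4/(1 + 4x) / 1 = 4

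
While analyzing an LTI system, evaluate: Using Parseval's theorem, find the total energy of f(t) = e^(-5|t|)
Parseval's theorem: E = integral |f(t)|^2 dt = (1/2pi) integral |F(omega)|^2 domega
E = integral_{-inf}^{inf} e^(-10|t|) dt = 2*integral_0^inf e^(-10t) dt = 2/(2*5) = 1/5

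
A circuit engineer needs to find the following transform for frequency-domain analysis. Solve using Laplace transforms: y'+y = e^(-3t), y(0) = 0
Take L: sY - 0+Y=1/(s+3)
Y(s+1)=1/(s+3)+0
Y=1/((s+3)(s+1))+0/(s+1)
Partial fractions: 1/((s+3)(s+1))=-(1/2)/(s+3)+(1/2)/(s+1)
So Y=-(1/2)/(s+3)+(1/2)/(s+1)
Inverse Laplace transform (L^(-1){1/(s+3)}=e^(-3t), L^(-1){1/(s+1)}=e^(-t)):

Answer: y(t)=(-1/2)·e^(-3t)+(1/2)·e^(-t)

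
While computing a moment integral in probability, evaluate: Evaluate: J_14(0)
J_n(0) = 0 for all n > 0 (Bessel function of first kind)
J_14(0) = 0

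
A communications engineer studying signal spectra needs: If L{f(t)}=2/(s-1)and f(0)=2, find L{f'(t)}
L{f'(t)}=s·F(s) - f(0)=2s/(s-1) - 2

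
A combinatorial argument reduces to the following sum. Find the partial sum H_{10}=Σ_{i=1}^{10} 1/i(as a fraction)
H_10=1 + 1/2 + 1/3 + ... + 1/10
=7381/2520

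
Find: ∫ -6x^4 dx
Using power rule: ∫ -6x^4 dx=-6/5 x^5+C=(-6/5)x^5+C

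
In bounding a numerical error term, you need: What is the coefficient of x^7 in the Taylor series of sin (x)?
sin(x) = Σ (-1)^k x^(2k+1)/(2k+1)!
For x^7: (-1)^3/7! = -1/5040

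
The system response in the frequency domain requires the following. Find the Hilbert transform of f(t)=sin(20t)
The Hilbert transform shifts each frequency component by -pi/2.
H{sin(wt)}=-cos(wt)
With w=20: H{sin(20t)}=-cos(20t)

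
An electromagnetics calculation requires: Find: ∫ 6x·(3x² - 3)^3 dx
Let u = 3x² - 3, du = 6x dx
∫ u^3 du = u^4/4+C

Answer: (3x² - 3)^4/4+C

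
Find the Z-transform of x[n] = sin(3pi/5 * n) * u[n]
Z{sin(w0*n)*u[n]} = z*sin(w0)/(z^2 - 2z*cos(w0) + 1)
With w0 = 3pi/5: X(z) = z*sin(3pi/5)/(z^2 - 2z*cos(3pi/5) + 1)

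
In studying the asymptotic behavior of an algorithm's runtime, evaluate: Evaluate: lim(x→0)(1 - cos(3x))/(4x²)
Using 1-cos(u) ≈ u²/2 for small u:
(1-cos(3x)) ≈ (3x)²/2 = 9x²/2
So limit = 9/(2·4) = 9/8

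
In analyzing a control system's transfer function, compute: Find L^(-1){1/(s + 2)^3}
L^(-1){1/(s-a)^n}=t^(n-1)·e^(at)/(n-1)!
Here a=-2, n=3: t^2·e^(-2t)/2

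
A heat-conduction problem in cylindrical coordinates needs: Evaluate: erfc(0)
erfc(x) = 1 - erf(x); erfc(0) = 1 - erf(0) = 1 - 0 = 1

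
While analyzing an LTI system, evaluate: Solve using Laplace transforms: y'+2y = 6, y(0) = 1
Take L of both sides: sY(s)-1+2Y(s) = 6/s
Y(s)(s+2) = 6/s+1
Y(s) = 6/(s(s+2))+1/(s+2)
Partial fractions: 6/(s(s+2)) = 3/s - 3/(s+2)
So Y(s) = 3/s - 2/(s+2)
Inverse transform (L^(-1){1/s} = 1, L^(-1){1/(s+2)} = e^(-2t)):

Answer: y(t) = 3-2·e^(-2t)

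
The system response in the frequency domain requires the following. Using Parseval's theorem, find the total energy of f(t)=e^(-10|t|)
Parseval's theorem: E=integral |f(t)|^2 dt=(1/2pi) integral |F(omega)|^2 domega
E=integral_{-inf}^{inf} e^(-20|t|) dt=2*integral_0^inf e^(-20t) dt=2/(2*10)=1/10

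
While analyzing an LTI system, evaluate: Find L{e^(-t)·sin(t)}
First shifting: L{e^(at)f(t)} = F(s-a)
L{sin(t)} = 1/(s²+1)
Shift: 1/((s+1)²+1)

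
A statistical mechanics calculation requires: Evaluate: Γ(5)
Γ(n) = (n-1)! for positive integers
Γ(5) = 4! = 24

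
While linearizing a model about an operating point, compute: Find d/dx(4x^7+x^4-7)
Power rule: d/dx(ax^n)=n·a·x^(n-1)
Term by term: 28·x^6+4·x^3

Answer: 28x^6+4x^3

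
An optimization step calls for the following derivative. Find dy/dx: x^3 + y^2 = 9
Differentiate: 3x^2 + 2y·(dy/dx)=0
dy/dx=-3x^2/(2y)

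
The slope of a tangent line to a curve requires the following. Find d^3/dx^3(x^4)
Apply power rule 3 times:
d^1: 4x^3
d^2: 12x^2
d^3: 24x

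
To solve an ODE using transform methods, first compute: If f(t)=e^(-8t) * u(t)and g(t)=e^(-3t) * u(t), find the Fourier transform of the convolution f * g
By the convolution theorem: F{f * g} = F(omega) * G(omega)
F(omega) = 1/(8 + j * omega), G(omega) = 1/(3 + j * omega)
F{f * g} = 1/((8 + j * omega)(3 + j * omega))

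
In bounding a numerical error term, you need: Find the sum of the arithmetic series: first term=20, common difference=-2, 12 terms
Last term: a_n = 20+(12-1)·-2 = -2
Sum = n(a_1+a_n)/2 = 12(20+(-2))/2 = 108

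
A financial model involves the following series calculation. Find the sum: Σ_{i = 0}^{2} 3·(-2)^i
Geometric series: S=a(1 - r^n)/(1 - r)
a=3, r=-2, n=3
S=3(1+8)/3=9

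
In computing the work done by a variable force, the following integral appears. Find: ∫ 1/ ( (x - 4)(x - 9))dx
Partial fractions: 1/((x-4)(x-9))=A/(x-4) + B/(x-9)
A=-1/5, B=1/5
∫ [-1/5· 1/(x-4) + 1/5· 1/(x-9)] dx
=(1/5)[ln|x-9| - ln|x-4|] + C

Answer: (1/5)·ln|(x-9)/(x-4)| + C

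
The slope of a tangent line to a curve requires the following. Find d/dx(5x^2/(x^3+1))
Quotient rule: (f/g)'=(f'g - fg')/g²
f=5x^2, f'=10x
g=x^3+1, g'=3x^2

Answer: (10x·(x^3+1)-15x^4)/(x^3+1)²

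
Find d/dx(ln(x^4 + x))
Chain rule: d/dx[ln(u)] = u'/u where u = x^4+x
u' = 4x^3+1

Answer: (4x^3+1)/(x^4+x)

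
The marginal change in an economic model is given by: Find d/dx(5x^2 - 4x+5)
Power rule: d/dx(ax^n) = n·a·x^(n-1)
Term by term: 10·x - 4

Answer: 10x - 4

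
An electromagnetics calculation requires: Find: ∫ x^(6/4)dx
Power rule: ∫ x^(3/2) dx=x^(5/2)/(5/2)+C

Answer: (2/5)·x^(5/2)+C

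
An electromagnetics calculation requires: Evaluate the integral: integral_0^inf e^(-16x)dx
integral_0^inf e^(-16x) dx=[-1/16*e^(-16x)]_0^inf
=0 - (-1/16)=1/16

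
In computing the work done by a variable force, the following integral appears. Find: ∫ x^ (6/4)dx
Power rule: ∫ x^(3/2) dx = x^(5/2)/(5/2) + C

Answer: (2/5)·x^(5/2) + C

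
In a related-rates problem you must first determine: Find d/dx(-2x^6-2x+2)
Power rule: d/dx(ax^n)=n·a·x^(n-1)
Term by term: -12·x^5-2

Answer: -12x^5-2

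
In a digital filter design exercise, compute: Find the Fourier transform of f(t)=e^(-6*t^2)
The Fourier transform of a Gaussian e^(-a*t^2) is sqrt(pi/a)*e^(-omega^2/(4a)).
With a=6: F(omega)=sqrt(pi/6)*e^(-omega^2/24)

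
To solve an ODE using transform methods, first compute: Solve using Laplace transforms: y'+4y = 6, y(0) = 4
Take L of both sides: sY(s) - 4 + 4Y(s)=6/s
Y(s)(s + 4)=6/s + 4
Y(s)=6/(s(s + 4)) + 4/(s + 4)
Partial fractions: 6/(s(s + 4))=(3/2)/s - (3/2)/(s + 4)
So Y(s)=(3/2)/s + (5/2)/(s + 4)
Inverse transform (L^(-1){1/s}=1, L^(-1){1/(s + 4)}=e^(-4t)):

Answer: y(t)=3/2 + (5/2)·e^(-4t)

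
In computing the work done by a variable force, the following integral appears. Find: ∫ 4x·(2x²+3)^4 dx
Let u=2x²+3, du=4x dx
∫ u^4 du=u^5/5+C

Answer: (2x²+3)^5/5+C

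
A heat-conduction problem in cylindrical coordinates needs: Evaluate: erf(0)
erf(0) = 0 (error function is odd and erf(0) = 0 by definition)

Answer: 0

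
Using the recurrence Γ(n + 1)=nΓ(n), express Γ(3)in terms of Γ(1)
Γ(3)=2Γ(2)=2·1Γ(1)=...=2!·Γ(1)=2·Γ(1)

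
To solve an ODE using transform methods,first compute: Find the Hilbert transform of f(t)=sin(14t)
The Hilbert transform shifts each frequency component by -pi/2.
H{sin(wt)}=-cos(wt)
With w=14: H{sin(14t)}=-cos(14t)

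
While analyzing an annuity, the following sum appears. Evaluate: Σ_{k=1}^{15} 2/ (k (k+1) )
Partial fractions: 2/(k(k+1)) = 2/k - 2/(k+1)
Telescoping sum: 2(1-1/16) = 2·15/16

Answer: 15/8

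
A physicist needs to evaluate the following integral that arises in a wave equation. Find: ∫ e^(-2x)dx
Since d/dx[e^(-2x)] = -2e^(-2x), we get -1/2 e^(-2x)+C

Answer: (-1/2)e^(-2x)+C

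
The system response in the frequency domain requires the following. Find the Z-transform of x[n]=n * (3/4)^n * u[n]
Using the property Z{n*a^n*u[n]}=az/(z-a)^2
With a=3/4: X(z)=(3/4)z/(z - 3/4)^2, |z| > 3/4

Answer: (3/4)z/(z - 3/4)^2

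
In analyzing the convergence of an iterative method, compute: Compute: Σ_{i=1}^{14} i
Using formula: Σ i^1=n(n + 1)/2=14·15/2=105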